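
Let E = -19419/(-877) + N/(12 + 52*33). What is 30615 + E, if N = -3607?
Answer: 46426078133/1515456 ≈ 30635.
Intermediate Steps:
E = 30392693/1515456 (E = -19419/(-877) - 3607/(12 + 52*33) = -19419*(-1/877) - 3607/(12 + 1716) = 19419/877 - 3607/1728 = 30392693/1515456 ≈ 20.055)
30615 + E = 30615 + 30392693/1515456 = 46426078133/1515456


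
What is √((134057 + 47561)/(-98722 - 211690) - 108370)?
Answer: 3*I*√57539916046/2186 ≈ 329.2*I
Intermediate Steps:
√((134057 + 47561)/(-98722 - 211690) - 108370) = √(181618/(-310412) - 108370) = √(181618*(-1/310412) - 108370) = √(-1279/2186 - 108370) = √(-236898099/2186) = 3*I*√57539916046/2186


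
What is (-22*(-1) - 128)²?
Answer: 11236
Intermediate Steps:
(-22*(-1) - 128)² = (22 - 128)² = (-106)² = 11236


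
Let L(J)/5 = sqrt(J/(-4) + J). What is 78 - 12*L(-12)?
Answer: 78 - 180*I ≈ 78.0 - 180.0*I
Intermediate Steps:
L(J) = 5*sqrt(3)*sqrt(J)/2 (L(J) = 5*sqrt(J/(-4) + J) = 5*sqrt(J*(-1/4) + J) = 5*sqrt(-J/4 + J) = 5*sqrt(3*J/4) = 5*(sqrt(3)*sqrt(J)/2) = 5*sqrt(3)*sqrt(J)/2)
78 - 12*L(-12) = 78 - 30*sqrt(3)*sqrt(-12) = 78 - 30*sqrt(3)*2*I*sqrt(3) = 78 - 180*I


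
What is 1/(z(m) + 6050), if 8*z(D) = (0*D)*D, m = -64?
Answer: 1/6050 ≈ 0.00016529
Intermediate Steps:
z(D) = 0 (z(D) = ((0*D)*D)/8 = (0*D)/8 = (⅛)*0 = 0)
1/(z(m) + 6050) = 1/(0 + 6050) = 1/6050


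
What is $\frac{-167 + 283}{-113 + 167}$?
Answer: $\frac{58}{27} \approx 2.1481$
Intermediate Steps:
$\frac{-167 + 283}{-113 + 167} = \frac{116}{54} = 116 \cdot \frac{1}{54} = \frac{58}{27}$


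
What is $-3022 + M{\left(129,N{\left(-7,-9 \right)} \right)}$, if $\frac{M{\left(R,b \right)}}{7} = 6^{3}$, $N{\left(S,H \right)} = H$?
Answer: $-1510$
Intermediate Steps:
$M{\left(R,b \right)} = 1512$ ($M{\left(R,b \right)} = 7 \cdot 6^{3} = 7 \cdot 216 = 1512$)
$-3022 + M{\left(129,N{\left(-7,-9 \right)} \right)} = -3022 + 1512 = -1510$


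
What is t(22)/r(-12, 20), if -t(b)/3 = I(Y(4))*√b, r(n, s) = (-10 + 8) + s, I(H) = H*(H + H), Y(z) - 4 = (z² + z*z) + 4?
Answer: -1600*√22/3 ≈ -2501.6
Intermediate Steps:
Y(z) = 8 + 2*z² (Y(z) = 4 + ((z² + z*z) + 4) = 4 + ((z² + z²) + 4) = 4 + (2*z² + 4) = 4 + (4 + 2*z²) = 8 + 2*z²)
I(H) = 2*H² (I(H) = H*(2*H) = 2*H²)
r(n, s) = -2 + s
t(b) = -9600*√b (t(b) = -3*2*(8 + 2*4²)²*√b = -3*2*(8 + 2*16)²*√b = -3*2*(8 + 32)²*√b = -3*2*40²*√b = -3*2*1600*√b = -9600*√b)
t(22)/r(-12, 20) = (-9600*√22)/(-2 + 20) = -9600*√22/18 = -9600*√22*(1/18) = -1600*√22/3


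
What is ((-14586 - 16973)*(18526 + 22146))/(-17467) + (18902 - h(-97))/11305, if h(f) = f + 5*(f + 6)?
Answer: 14511072063658/197464435 ≈ 73487.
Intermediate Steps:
h(f) = 30 + 6*f (h(f) = f + 5*(6 + f) = f + (30 + 5*f) = 30 + 6*f)
((-14586 - 16973)*(18526 + 22146))/(-17467) + (18902 - h(-97))/11305 = ((-14586 - 16973)*(18526 + 22146))/(-17467) + (18902 - (30 + 6*(-97)))/11305 = -31559*40672*(-1/17467) + (18902 - (30 - 582))*(1/11305) = -1283567648*(-1/17467) + (18902 - 1*(-552))*(1/11305) = 1283567648/17467 + (18902 + 552)*(1/11305) = 1283567648/17467 + 19454*(1/11305) = 1283567648/17467 + 19454/11305 = 14511072063658/197464435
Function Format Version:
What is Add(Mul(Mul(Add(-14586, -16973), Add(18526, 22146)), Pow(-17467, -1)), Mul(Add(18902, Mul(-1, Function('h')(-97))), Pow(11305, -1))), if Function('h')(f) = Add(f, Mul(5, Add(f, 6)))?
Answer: Rational(14511072063658, 197464435) ≈ 73487.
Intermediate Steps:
Function('h')(f) = Add(30, Mul(6, f)) (Function('h')(f) = Add(f, Mul(5, Add(6, f))) = Add(f, Add(30, Mul(5, f))) = Add(30, Mul(6, f)))
Add(Mul(Mul(Add(-14586, -16973), Add(18526, 22146)), Pow(-17467, -1)), Mul(Add(18902, Mul(-1, Function('h')(-97))), Pow(11305, -1))) = Add(Mul(Mul(Add(-14586, -16973), Add(18526, 22146)), Pow(-17467, -1)), Mul(Add(18902, Mul(-1, Add(30, Mul(6, -97)))), Pow(11305, -1))) = Add(Mul(Mul(-31559, 40672), Rational(-1, 17467)), Mul(Add(18902, Mul(-1, Add(30, -582))), Rational(1, 11305))) = Add(Mul(-1283567648, Rational(-1, 17467)), Mul(Add(18902, Mul(-1, -552)), Rational(1, 11305))) = Add(Rational(1283567648, 17467), Mul(Add(18902, 552), Rational(1, 11305))) = Add(Rational(1283567648, 17467), Mul(19454, Rational(1, 11305))) = Add(Rational(1283567648, 17467), Rational(19454, 11305)) = Rational(14511072063658, 197464435)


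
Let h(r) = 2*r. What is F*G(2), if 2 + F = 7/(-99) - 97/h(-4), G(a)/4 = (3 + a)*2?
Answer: 39815/99 ≈ 402.17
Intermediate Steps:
G(a) = 24 + 8*a (G(a) = 4*((3 + a)*2) = 4*(6 + 2*a) = 24 + 8*a)
F = 7963/792 (F = -2 + (7/(-99) - 97/(2*(-4))) = -2 + (7*(-1/99) - 97/(-8)) = -2 + (-7/99 - 97*(-1/8)) = -2 + (-7/99 + 97/8) = -2 + 9547/792 = 7963/792 ≈ 10.054)
F*G(2) = 7963*(24 + 8*2)/792 = 7963*(24 + 16)/792 = (7963/792)*40 = 39815/99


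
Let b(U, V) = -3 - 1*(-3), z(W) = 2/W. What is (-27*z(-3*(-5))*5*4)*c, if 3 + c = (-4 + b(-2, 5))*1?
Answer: 504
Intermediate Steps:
b(U, V) = 0 (b(U, V) = -3 + 3 = 0)
c = -7 (c = -3 + (-4 + 0)*1 = -3 - 4*1 = -3 - 4 = -7)
(-27*z(-3*(-5))*5*4)*c = -27*(2/((-3*(-5))))*5*4*(-7) = -27*(2/15)*5*4*(-7) = -18*4*(-7) = -27*8/3*(-7) = -72*(-7) = 504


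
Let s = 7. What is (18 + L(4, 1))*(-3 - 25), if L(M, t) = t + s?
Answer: -728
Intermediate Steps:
L(M, t) = 7 + t (L(M, t) = t + 7 = 7 + t)
(18 + L(4, 1))*(-3 - 25) = (18 + (7 + 1))*(-3 - 25) = (18 + 8)*(-28) = 26*(-28) = -728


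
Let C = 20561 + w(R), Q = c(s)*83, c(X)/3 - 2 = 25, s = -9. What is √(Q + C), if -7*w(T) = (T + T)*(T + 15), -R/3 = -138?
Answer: 8*I*√17962/7 ≈ 153.17*I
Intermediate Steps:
c(X) = 81 (c(X) = 6 + 3*25 = 6 + 75 = 81)
R = 414 (R = -3*(-138) = 414)
Q = 6723 (Q = 81*83 = 6723)
w(T) = -2*T*(15 + T)/7 (w(T) = -(T + T)*(T + 15)/7 = -2*T*(15 + T)/7)
C = -211285/7 (C = 20561 - 2/7*414*(15 + 414) = 20561 - 2/7*414*429 = 20561 - 355212/7 = -211285/7 ≈ -30184.)
√(Q + C) = √(6723 - 211285/7) = √(-164224/7) = 8*I*√17962/7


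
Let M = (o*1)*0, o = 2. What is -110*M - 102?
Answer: -102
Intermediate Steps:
M = 0 (M = (2*1)*0 = 2*0 = 0)
-110*M - 102 = -110*0 - 102 = 0 - 102 = -102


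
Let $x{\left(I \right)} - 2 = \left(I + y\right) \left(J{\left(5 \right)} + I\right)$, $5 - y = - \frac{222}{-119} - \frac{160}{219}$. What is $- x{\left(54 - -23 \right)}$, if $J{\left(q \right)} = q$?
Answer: $- \frac{172860890}{26061} \approx -6632.9$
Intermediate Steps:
$y = \frac{100727}{26061}$ ($y = 5 - \left(- \frac{222}{-119} - \frac{160}{219}\right) = 5 - \left(\left(-222\right) \left(- \frac{1}{119}\right) - \frac{160}{219}\right) = 5 - \left(\frac{222}{119} - \frac{160}{219}\right) = 5 - \frac{29578}{26061} = \frac{100727}{26061} \approx 3.865$)
$x{\left(I \right)} = 2 + \left(5 + I\right) \left(\frac{100727}{26061} + I\right)$ ($x{\left(I \right)} = 2 + \left(I + \frac{100727}{26061}\right) \left(5 + I\right) = 2 + \left(\frac{100727}{26061} + I\right) \left(5 + I\right) = 2 + \left(5 + I\right) \left(\frac{100727}{26061} + I\right)$)
$- x{\left(54 - -23 \right)} = - (\frac{555757}{26061} + \left(54 - -23\right)^{2} + \frac{231032 \left(54 - -23\right)}{26061}) = - (\frac{555757}{26061} + \left(54 + 23\right)^{2} + \frac{231032 \left(54 + 23\right)}{26061}) = - (\frac{555757}{26061} + 77^{2} + \frac{231032}{26061} \cdot 77) = - (\frac{555757}{26061} + 5929 + \frac{2541352}{3723}) = \left(-1\right) \frac{172860890}{26061} = - \frac{172860890}{26061}$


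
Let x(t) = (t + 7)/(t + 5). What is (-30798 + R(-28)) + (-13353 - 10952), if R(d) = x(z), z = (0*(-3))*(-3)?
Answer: -275508/5 ≈ -55102.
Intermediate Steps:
z = 0 (z = 0*(-3) = 0)
x(t) = (7 + t)/(5 + t)
R(d) = 7/5 (R(d) = (7 + 0)/(5 + 0) = 7/5)
(-30798 + R(-28)) + (-13353 - 10952) = (-30798 + 7/5) + (-13353 - 10952) = -153983/5 - 24305 = -275508/5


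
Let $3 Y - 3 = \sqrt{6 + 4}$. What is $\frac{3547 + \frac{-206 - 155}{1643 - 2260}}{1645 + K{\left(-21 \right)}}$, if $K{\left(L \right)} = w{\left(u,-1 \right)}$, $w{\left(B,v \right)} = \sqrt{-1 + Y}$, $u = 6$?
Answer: $\frac{2188860}{617 \left(1645 + \frac{\sqrt{3} \sqrt[4]{10}}{3}\right)} \approx 2.1552$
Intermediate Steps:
$Y = 1 + \frac{\sqrt{10}}{3}$ ($Y = 1 + \frac{\sqrt{6 + 4}}{3} = 1 + \frac{\sqrt{10}}{3} \approx 2.0541$)
$w{\left(B,v \right)} = \frac{\sqrt{3} \sqrt[4]{10}}{3}$ ($w{\left(B,v \right)} = \sqrt{-1 + \left(1 + \frac{\sqrt{10}}{3}\right)} = \sqrt{\frac{\sqrt{10}}{3}} = \frac{\sqrt{3} \sqrt[4]{10}}{3}$)
$K{\left(L \right)} = \frac{\sqrt{3} \sqrt[4]{10}}{3}$
$\frac{3547 + \frac{-206 - 155}{1643 - 2260}}{1645 + K{\left(-21 \right)}} = \frac{3547 + \frac{-206 - 155}{1643 - 2260}}{1645 + \frac{\sqrt{3} \sqrt[4]{10}}{3}} = \frac{3547 - \frac{361}{-617}}{1645 + \frac{\sqrt{3} \sqrt[4]{10}}{3}} = \frac{3547 - - \frac{361}{617}}{1645 + \frac{\sqrt{3} \sqrt[4]{10}}{3}} = \frac{3547 + \frac{361}{617}}{1645 + \frac{\sqrt{3} \sqrt[4]{10}}{3}} = \frac{2188860}{617 \left(1645 + \frac{\sqrt{3} \sqrt[4]{10}}{3}\right)}$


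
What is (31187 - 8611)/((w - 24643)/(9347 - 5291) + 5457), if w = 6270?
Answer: 91568256/22115219 ≈ 4.1405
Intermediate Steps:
(31187 - 8611)/((w - 24643)/(9347 - 5291) + 5457) = (31187 - 8611)/((6270 - 24643)/(9347 - 5291) + 5457) = 22576/(-18373/4056 + 5457) = 22576/(22115219/4056) = 22576*(4056/22115219) = 91568256/22115219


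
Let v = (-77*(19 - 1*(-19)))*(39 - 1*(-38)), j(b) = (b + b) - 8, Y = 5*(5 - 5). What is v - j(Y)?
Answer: -225294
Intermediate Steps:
Y = 0 (Y = 5*0 = 0)
j(b) = -8 + 2*b (j(b) = 2*b - 8 = -8 + 2*b)
v = -225302 (v = (-77*(19 + 19))*(39 + 38) = -77*38*77 = -2926*77 = -225302)
v - j(Y) = -225302 - (-8 + 2*0) = -225302 - (-8 + 0) = -225302 - 1*(-8) = -225302 + 8 = -225294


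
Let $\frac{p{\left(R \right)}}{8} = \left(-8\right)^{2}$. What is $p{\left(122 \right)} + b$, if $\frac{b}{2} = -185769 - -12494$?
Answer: $-346038$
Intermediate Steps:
$p{\left(R \right)} = 512$ ($p{\left(R \right)} = 8 \left(-8\right)^{2} = 8 \cdot 64 = 512$)
$b = -346550$ ($b = 2 \left(-185769 - -12494\right) = 2 \left(-185769 + 12494\right) = 2 \left(-173275\right) = -346550$)
$p{\left(122 \right)} + b = 512 - 346550 = -346038$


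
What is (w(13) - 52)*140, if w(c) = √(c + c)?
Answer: -7280 + 140*√26 ≈ -6566.1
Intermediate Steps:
w(c) = √2*√c (w(c) = √(2*c) = √2*√c)
(w(13) - 52)*140 = (√2*√13 - 52)*140 = (√26 - 52)*140 = (-52 + √26)*140 = -7280 + 140*√26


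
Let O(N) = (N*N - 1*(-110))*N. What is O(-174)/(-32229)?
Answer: 1762388/10743 ≈ 164.05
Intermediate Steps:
O(N) = N*(110 + N²) (O(N) = (N² + 110)*N = (110 + N²)*N = N*(110 + N²))
O(-174)/(-32229) = -174*(110 + (-174)²)/(-32229) = -174*(110 + 30276)*(-1/32229) = -174*30386*(-1/32229) = -5287164*(-1/32229) = 1762388/10743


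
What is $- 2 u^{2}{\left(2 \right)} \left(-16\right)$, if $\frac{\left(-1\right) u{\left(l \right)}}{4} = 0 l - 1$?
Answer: $512$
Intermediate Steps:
$u{\left(l \right)} = 4$ ($u{\left(l \right)} = - 4 \left(0 l - 1\right) = - 4 \left(0 - 1\right) = \left(-4\right) \left(-1\right) = 4$)
$- 2 u^{2}{\left(2 \right)} \left(-16\right) = - 2 \cdot 4^{2} \left(-16\right) = \left(-2\right) 16 \left(-16\right) = \left(-32\right) \left(-16\right) = 512$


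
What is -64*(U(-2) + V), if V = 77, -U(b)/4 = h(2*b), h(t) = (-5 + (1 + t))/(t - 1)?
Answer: -22592/5 ≈ -4518.4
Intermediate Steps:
h(t) = (-4 + t)/(-1 + t)
U(b) = -4*(-4 + 2*b)/(-1 + 2*b)
-64*(U(-2) + V) = -64*(8*(2 - 1*(-2))/(-1 + 2*(-2)) + 77) = -64*(8*(2 + 2)/(-1 - 4) + 77) = -64*(8*4/(-5) + 77) = -64*(8*(-⅕)*4 + 77) = -64*(-32/5 + 77) = -64*353/5 = -22592/5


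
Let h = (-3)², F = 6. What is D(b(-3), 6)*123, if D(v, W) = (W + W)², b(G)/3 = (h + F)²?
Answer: 17712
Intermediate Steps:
h = 9
b(G) = 675 (b(G) = 3*(9 + 6)² = 3*15² = 3*225 = 675)
D(v, W) = 4*W² (D(v, W) = (2*W)² = 4*W²)
D(b(-3), 6)*123 = (4*6²)*123 = (4*36)*123 = 144*123 = 17712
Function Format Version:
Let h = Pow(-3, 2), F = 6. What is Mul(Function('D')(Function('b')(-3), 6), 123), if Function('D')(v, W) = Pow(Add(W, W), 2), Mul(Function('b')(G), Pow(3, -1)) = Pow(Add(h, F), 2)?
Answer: 17712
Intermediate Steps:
h = 9
Function('b')(G) = 675 (Function('b')(G) = Mul(3, Pow(Add(9, 6), 2)) = Mul(3, Pow(15, 2)) = Mul(3, 225) = 675)
Function('D')(v, W) = Mul(4, Pow(W, 2)) (Function('D')(v, W) = Pow(Mul(2, W), 2) = Mul(4, Pow(W, 2)))
Mul(Function('D')(Function('b')(-3), 6), 123) = Mul(Mul(4, Pow(6, 2)), 123) = Mul(Mul(4, 36), 123) = Mul(144, 123) = 17712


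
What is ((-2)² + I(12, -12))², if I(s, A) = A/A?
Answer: 25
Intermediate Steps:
I(s, A) = 1
((-2)² + I(12, -12))² = ((-2)² + 1)² = (4 + 1)² = 5² = 25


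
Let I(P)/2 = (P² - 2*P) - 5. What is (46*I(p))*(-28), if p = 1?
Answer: 15456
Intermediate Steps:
I(P) = -10 - 4*P + 2*P² (I(P) = 2*((P² - 2*P) - 5) = 2*(-5 + P² - 2*P) = -10 - 4*P + 2*P²)
(46*I(p))*(-28) = (46*(-10 - 4*1 + 2*1²))*(-28) = (46*(-10 - 4 + 2*1))*(-28) = (46*(-10 - 4 + 2))*(-28) = (46*(-12))*(-28) = -552*(-28) = 15456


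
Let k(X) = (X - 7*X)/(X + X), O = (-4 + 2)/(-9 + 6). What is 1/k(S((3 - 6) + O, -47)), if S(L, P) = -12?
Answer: -1/3 ≈ -0.33333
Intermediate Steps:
O = 2/3 (O = -2/(-3) = -2*(-1/3) = 2/3 ≈ 0.66667)
k(X) = -3 (k(X) = (-6*X)/((2*X)) = (-6*X)*(1/(2*X)) = -3)
1/k(S((3 - 6) + O, -47)) = 1/(-3) = -1/3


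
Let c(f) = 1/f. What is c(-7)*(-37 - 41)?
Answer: 78/7 ≈ 11.143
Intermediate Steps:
c(-7)*(-37 - 41) = (-37 - 41)/(-7) = -⅐*(-78) = 78/7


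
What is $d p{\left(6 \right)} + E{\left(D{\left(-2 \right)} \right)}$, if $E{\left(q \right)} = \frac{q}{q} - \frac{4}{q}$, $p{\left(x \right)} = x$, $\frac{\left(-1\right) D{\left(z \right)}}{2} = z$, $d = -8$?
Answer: $-48$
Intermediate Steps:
$D{\left(z \right)} = - 2 z$
$E{\left(q \right)} = 1 - \frac{4}{q}$
$d p{\left(6 \right)} + E{\left(D{\left(-2 \right)} \right)} = \left(-8\right) 6 + \frac{-4 - -4}{\left(-2\right) \left(-2\right)} = -48 + \frac{-4 + 4}{4} = -48 + \frac{1}{4} \cdot 0 = -48 + 0 = -48$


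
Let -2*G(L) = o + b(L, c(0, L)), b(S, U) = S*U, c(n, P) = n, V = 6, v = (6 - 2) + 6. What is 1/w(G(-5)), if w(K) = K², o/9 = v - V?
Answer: 1/324 ≈ 0.0030864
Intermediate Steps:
v = 10 (v = 4 + 6 = 10)
o = 36 (o = 9*(10 - 1*6) = 9*(10 - 6) = 9*4 = 36)
G(L) = -18 (G(L) = -(36 + L*0)/2 = -(36 + 0)/2 = -½*36 = -18)
1/w(G(-5)) = 1/((-18)²) = 1/324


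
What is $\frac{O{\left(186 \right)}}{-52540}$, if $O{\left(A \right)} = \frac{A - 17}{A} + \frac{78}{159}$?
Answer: $- \frac{13793}{517939320} \approx -2.6631 \cdot 10^{-5}$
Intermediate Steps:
$O{\left(A \right)} = \frac{26}{53} + \frac{-17 + A}{A}$ ($O{\left(A \right)} = \frac{-17 + A}{A} + 78 \cdot \frac{1}{159} = \frac{-17 + A}{A} + \frac{26}{53} = \frac{26}{53} + \frac{-17 + A}{A}$)
$\frac{O{\left(186 \right)}}{-52540} = \frac{\frac{79}{53} - \frac{17}{186}}{-52540} = \left(\frac{79}{53} - \frac{17}{186}\right) \left(- \frac{1}{52540}\right) = \frac{13793}{9858} \left(- \frac{1}{52540}\right) = - \frac{13793}{517939320}$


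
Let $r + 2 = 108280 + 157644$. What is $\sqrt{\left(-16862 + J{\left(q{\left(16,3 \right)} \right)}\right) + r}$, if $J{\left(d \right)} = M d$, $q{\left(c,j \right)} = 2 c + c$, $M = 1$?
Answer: $2 \sqrt{62277} \approx 499.11$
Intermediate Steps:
$q{\left(c,j \right)} = 3 c$
$J{\left(d \right)} = d$ ($J{\left(d \right)} = 1 d = d$)
$r = 265922$ ($r = -2 + \left(108280 + 157644\right) = -2 + 265924 = 265922$)
$\sqrt{\left(-16862 + J{\left(q{\left(16,3 \right)} \right)}\right) + r} = \sqrt{\left(-16862 + 3 \cdot 16\right) + 265922} = \sqrt{\left(-16862 + 48\right) + 265922} = \sqrt{-16814 + 265922} = \sqrt{249108} = 2 \sqrt{62277}$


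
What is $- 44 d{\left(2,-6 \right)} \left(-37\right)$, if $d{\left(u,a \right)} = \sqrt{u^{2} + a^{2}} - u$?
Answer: $-3256 + 3256 \sqrt{10} \approx 7040.4$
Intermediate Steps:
$d{\left(u,a \right)} = \sqrt{a^{2} + u^{2}} - u$
$- 44 d{\left(2,-6 \right)} \left(-37\right) = - 44 \left(\sqrt{\left(-6\right)^{2} + 2^{2}} - 2\right) \left(-37\right) = - 44 \left(\sqrt{36 + 4} - 2\right) \left(-37\right) = - 44 \left(\sqrt{40} - 2\right) \left(-37\right) = - 44 \left(2 \sqrt{10} - 2\right) \left(-37\right) = - 44 \left(-2 + 2 \sqrt{10}\right) \left(-37\right) = \left(88 - 88 \sqrt{10}\right) \left(-37\right) = -3256 + 3256 \sqrt{10}$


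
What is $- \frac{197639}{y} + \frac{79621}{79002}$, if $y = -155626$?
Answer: $\frac{7001243506}{3073691313} \approx 2.2778$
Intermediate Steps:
$- \frac{197639}{y} + \frac{79621}{79002} = - \frac{197639}{-155626} + \frac{79621}{79002} = \left(-197639\right) \left(- \frac{1}{155626}\right) + 79621 \cdot \frac{1}{79002} = \frac{197639}{155626} + \frac{79621}{79002} = \frac{7001243506}{3073691313}$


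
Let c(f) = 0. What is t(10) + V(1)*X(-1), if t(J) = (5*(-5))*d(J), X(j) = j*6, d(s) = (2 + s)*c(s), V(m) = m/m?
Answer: -6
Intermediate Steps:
V(m) = 1
d(s) = 0 (d(s) = (2 + s)*0 = 0)
X(j) = 6*j
t(J) = 0 (t(J) = (5*(-5))*0 = -25*0 = 0)
t(10) + V(1)*X(-1) = 0 + 1*(6*(-1)) = 0 + 1*(-6) = 0 - 6 = -6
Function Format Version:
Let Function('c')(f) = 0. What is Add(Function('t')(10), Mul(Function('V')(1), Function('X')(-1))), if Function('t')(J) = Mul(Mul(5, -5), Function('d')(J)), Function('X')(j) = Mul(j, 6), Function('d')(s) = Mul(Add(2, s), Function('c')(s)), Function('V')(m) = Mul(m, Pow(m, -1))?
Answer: -6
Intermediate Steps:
Function('V')(m) = 1
Function('d')(s) = 0 (Function('d')(s) = Mul(Add(2, s), 0) = 0)
Function('X')(j) = Mul(6, j)
Function('t')(J) = 0 (Function('t')(J) = Mul(Mul(5, -5), 0) = Mul(-25, 0) = 0)
Add(Function('t')(10), Mul(Function('V')(1), Function('X')(-1))) = Add(0, Mul(1, Mul(6, -1))) = Add(0, Mul(1, -6)) = Add(0, -6) = -6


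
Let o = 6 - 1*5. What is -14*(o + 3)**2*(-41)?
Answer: 9184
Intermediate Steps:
o = 1 (o = 6 - 5 = 1)
-14*(o + 3)**2*(-41) = -14*(1 + 3)**2*(-41) = -14*4**2*(-41) = -14*16*(-41) = -224*(-41) = 9184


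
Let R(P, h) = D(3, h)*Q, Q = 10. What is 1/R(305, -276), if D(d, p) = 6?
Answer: 1/60 ≈ 0.016667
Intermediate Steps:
R(P, h) = 60 (R(P, h) = 6*10 = 60)
1/R(305, -276) = 1/60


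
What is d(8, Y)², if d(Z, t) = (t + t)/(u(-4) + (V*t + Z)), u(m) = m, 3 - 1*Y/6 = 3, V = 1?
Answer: 0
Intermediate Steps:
Y = 0 (Y = 18 - 6*3 = 18 - 18 = 0)
d(Z, t) = 2*t/(-4 + Z + t) (d(Z, t) = (t + t)/(-4 + (1*t + Z)) = (2*t)/(-4 + (t + Z)) = (2*t)/(-4 + (Z + t)) = (2*t)/(-4 + Z + t) = 2*t/(-4 + Z + t))
d(8, Y)² = (2*0/(-4 + 8 + 0))² = (2*0/4)² = (2*0*(¼))² = 0² = 0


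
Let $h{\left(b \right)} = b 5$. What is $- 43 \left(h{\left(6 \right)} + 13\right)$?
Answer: $-1849$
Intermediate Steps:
$h{\left(b \right)} = 5 b$
$- 43 \left(h{\left(6 \right)} + 13\right) = - 43 \left(5 \cdot 6 + 13\right) = - 43 \left(30 + 13\right) = \left(-43\right) 43 = -1849$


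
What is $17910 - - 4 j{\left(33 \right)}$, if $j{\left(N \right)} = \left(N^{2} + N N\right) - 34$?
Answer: $26486$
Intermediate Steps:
$j{\left(N \right)} = -34 + 2 N^{2}$ ($j{\left(N \right)} = \left(N^{2} + N^{2}\right) - 34 = 2 N^{2} - 34 = -34 + 2 N^{2}$)
$17910 - - 4 j{\left(33 \right)} = 17910 - - 4 \left(-34 + 2 \cdot 33^{2}\right) = 17910 - - 4 \left(-34 + 2 \cdot 1089\right) = 17910 - - 4 \left(-34 + 2178\right) = 17910 - \left(-4\right) 2144 = 17910 - -8576 = 17910 + 8576 = 26486$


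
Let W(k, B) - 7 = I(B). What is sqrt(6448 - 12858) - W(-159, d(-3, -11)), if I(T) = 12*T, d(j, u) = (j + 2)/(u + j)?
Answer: -55/7 + I*sqrt(6410) ≈ -7.8571 + 80.063*I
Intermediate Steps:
d(j, u) = (2 + j)/(j + u)
W(k, B) = 7 + 12*B
sqrt(6448 - 12858) - W(-159, d(-3, -11)) = sqrt(6448 - 12858) - (7 + 12*((2 - 3)/(-3 - 11))) = sqrt(-6410) - (7 + 12*(-1/(-14))) = I*sqrt(6410) - (7 + 12*(-1/14*(-1))) = I*sqrt(6410) - (7 + 12*(1/14)) = I*sqrt(6410) - (7 + 6/7) = I*sqrt(6410) - 1*55/7 = I*sqrt(6410) - 55/7 = -55/7 + I*sqrt(6410)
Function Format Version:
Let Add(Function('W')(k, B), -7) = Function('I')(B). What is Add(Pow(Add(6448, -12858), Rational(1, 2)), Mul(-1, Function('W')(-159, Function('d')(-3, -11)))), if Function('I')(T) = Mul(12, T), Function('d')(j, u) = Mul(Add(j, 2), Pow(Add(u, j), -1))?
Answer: Add(Rational(-55, 7), Mul(I, Pow(6410, Rational(1, 2)))) ≈ Add(-7.8571, Mul(80.063, I))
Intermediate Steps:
Function('d')(j, u) = Mul(Pow(Add(j, u), -1), Add(2, j)) (Function('d')(j, u) = Mul(Add(2, j), Pow(Add(j, u), -1)) = Mul(Pow(Add(j, u), -1), Add(2, j)))
Function('W')(k, B) = Add(7, Mul(12, B))
Add(Pow(Add(6448, -12858), Rational(1, 2)), Mul(-1, Function('W')(-159, Function('d')(-3, -11)))) = Add(Pow(Add(6448, -12858), Rational(1, 2)), Mul(-1, Add(7, Mul(12, Mul(Pow(Add(-3, -11), -1), Add(2, -3)))))) = Add(Pow(-6410, Rational(1, 2)), Mul(-1, Add(7, Mul(12, Mul(Pow(-14, -1), -1))))) = Add(Mul(I, Pow(6410, Rational(1, 2))), Mul(-1, Add(7, Mul(12, Mul(Rational(-1, 14), -1))))) = Add(Mul(I, Pow(6410, Rational(1, 2))), Mul(-1, Add(7, Mul(12, Rational(1, 14))))) = Add(Mul(I, Pow(6410, Rational(1, 2))), Mul(-1, Add(7, Rational(6, 7)))) = Add(Mul(I, Pow(6410, Rational(1, 2))), Mul(-1, Rational(55, 7))) = Add(Mul(I, Pow(6410, Rational(1, 2))), Rational(-55, 7)) = Add(Rational(-55, 7), Mul(I, Pow(6410, Rational(1, 2))))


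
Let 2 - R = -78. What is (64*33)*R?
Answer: 168960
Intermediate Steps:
R = 80 (R = 2 - 1*(-78) = 2 + 78 = 80)
(64*33)*R = (64*33)*80 = 2112*80 = 168960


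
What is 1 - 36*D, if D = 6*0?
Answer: 1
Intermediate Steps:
D = 0
1 - 36*D = 1 - 36*0 = 1 + 0 = 1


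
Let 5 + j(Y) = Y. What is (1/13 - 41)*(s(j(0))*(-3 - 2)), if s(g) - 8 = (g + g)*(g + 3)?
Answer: 74480/13 ≈ 5729.2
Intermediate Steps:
j(Y) = -5 + Y
s(g) = 8 + 2*g*(3 + g) (s(g) = 8 + (g + g)*(g + 3) = 8 + (2*g)*(3 + g) = 8 + 2*g*(3 + g))
(1/13 - 41)*(s(j(0))*(-3 - 2)) = (1/13 - 41)*((8 + 2*(-5 + 0)**2 + 6*(-5 + 0))*(-3 - 2)) = (1/13 - 41)*((8 + 2*(-5)**2 + 6*(-5))*(-5)) = -532*(8 + 2*25 - 30)*(-5)/13 = -532*(8 + 50 - 30)*(-5)/13 = -14896*(-5)/13 = -532/13*(-140) = 74480/13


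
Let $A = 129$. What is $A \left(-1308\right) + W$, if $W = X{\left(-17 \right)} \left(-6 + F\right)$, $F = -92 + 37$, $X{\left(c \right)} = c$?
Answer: $-167695$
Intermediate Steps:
$F = -55$
$W = 1037$ ($W = - 17 \left(-6 - 55\right) = \left(-17\right) \left(-61\right) = 1037$)
$A \left(-1308\right) + W = 129 \left(-1308\right) + 1037 = -168732 + 1037 = -167695$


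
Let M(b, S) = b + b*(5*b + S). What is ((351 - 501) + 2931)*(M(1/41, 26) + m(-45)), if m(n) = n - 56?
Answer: -469068489/1681 ≈ -2.7904e+5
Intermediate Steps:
m(n) = -56 + n
M(b, S) = b + b*(S + 5*b)
((351 - 501) + 2931)*(M(1/41, 26) + m(-45)) = ((351 - 501) + 2931)*((1 + 26 + 5/41)/41 + (-56 - 45)) = (-150 + 2931)*((1 + 26 + 5*(1/41))/41 - 101) = 2781*((1 + 26 + 5/41)/41 - 101) = 2781*((1/41)*(1112/41) - 101) = 2781*(1112/1681 - 101) = 2781*(-168669/1681) = -469068489/1681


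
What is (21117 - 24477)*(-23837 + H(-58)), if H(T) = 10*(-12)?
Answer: 80495520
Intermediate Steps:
H(T) = -120
(21117 - 24477)*(-23837 + H(-58)) = (21117 - 24477)*(-23837 - 120) = -3360*(-23957) = 80495520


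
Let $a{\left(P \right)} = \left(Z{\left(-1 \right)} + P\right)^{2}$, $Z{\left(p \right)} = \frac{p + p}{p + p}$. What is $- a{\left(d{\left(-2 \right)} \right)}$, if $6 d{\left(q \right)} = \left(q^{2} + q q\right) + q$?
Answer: $-4$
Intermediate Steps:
$Z{\left(p \right)} = 1$ ($Z{\left(p \right)} = \frac{2 p}{2 p} = 2 p \frac{1}{2 p} = 1$)
$d{\left(q \right)} = \frac{q^{2}}{3} + \frac{q}{6}$ ($d{\left(q \right)} = \frac{\left(q^{2} + q q\right) + q}{6} = \frac{\left(q^{2} + q^{2}\right) + q}{6} = \frac{2 q^{2} + q}{6} = \frac{q + 2 q^{2}}{6} = \frac{q^{2}}{3} + \frac{q}{6}$)
$a{\left(P \right)} = \left(1 + P\right)^{2}$
$- a{\left(d{\left(-2 \right)} \right)} = - \left(1 + \frac{1}{6} \left(-2\right) \left(1 + 2 \left(-2\right)\right)\right)^{2} = - \left(1 + \frac{1}{6} \left(-2\right) \left(1 - 4\right)\right)^{2} = - \left(1 + \frac{1}{6} \left(-2\right) \left(-3\right)\right)^{2} = - \left(1 + 1\right)^{2} = - 2^{2} = \left(-1\right) 4 = -4$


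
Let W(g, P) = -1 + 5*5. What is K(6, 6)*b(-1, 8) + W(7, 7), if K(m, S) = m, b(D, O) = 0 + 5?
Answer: 54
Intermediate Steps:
b(D, O) = 5
W(g, P) = 24 (W(g, P) = -1 + 25 = 24)
K(6, 6)*b(-1, 8) + W(7, 7) = 6*5 + 24 = 30 + 24 = 54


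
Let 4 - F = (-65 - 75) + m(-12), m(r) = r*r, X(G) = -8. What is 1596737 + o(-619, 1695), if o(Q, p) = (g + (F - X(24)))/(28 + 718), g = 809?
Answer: 1191166619/746 ≈ 1.5967e+6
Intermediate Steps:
m(r) = r**2
F = 0 (F = 4 - ((-65 - 75) + (-12)**2) = 4 - (-140 + 144) = 4 - 1*4 = 4 - 4 = 0)
o(Q, p) = 817/746 (o(Q, p) = (809 + (0 - 1*(-8)))/(28 + 718) = (809 + (0 + 8))/746 = (809 + 8)*(1/746) = 817*(1/746) = 817/746)
1596737 + o(-619, 1695) = 1596737 + 817/746 = 1191166619/746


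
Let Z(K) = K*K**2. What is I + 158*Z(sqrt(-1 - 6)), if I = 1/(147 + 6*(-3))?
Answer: 1/129 - 1106*I*sqrt(7) ≈ 0.0077519 - 2926.2*I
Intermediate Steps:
Z(K) = K**3
I = 1/129 (I = 1/(147 - 18) = 1/129 ≈ 0.0077519)
I + 158*Z(sqrt(-1 - 6)) = 1/129 + 158*(sqrt(-1 - 6))**3 = 1/129 + 158*(sqrt(-7))**3 = 1/129 + 158*(I*sqrt(7))**3 = 1/129 + 158*(-7*I*sqrt(7)) = 1/129 - 1106*I*sqrt(7)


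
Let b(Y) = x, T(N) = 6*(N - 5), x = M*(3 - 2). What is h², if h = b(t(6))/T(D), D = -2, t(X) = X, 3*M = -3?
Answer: 1/1764 ≈ 0.00056689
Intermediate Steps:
M = -1 (M = (⅓)*(-3) = -1)
x = -1 (x = -(3 - 2) = -1*1 = -1)
T(N) = -30 + 6*N (T(N) = 6*(-5 + N) = -30 + 6*N)
b(Y) = -1
h = 1/42 (h = -1/(-30 + 6*(-2)) = -1/(-30 - 12) = -1/(-42) = -1*(-1/42) = 1/42 ≈ 0.023810)
h² = (1/42)² = 1/1764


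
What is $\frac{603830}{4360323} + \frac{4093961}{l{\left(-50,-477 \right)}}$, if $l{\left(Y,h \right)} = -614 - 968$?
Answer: $- \frac{17850037050343}{6898030986} \approx -2587.7$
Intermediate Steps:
$l{\left(Y,h \right)} = -1582$ ($l{\left(Y,h \right)} = -614 - 968 = -1582$)
$\frac{603830}{4360323} + \frac{4093961}{l{\left(-50,-477 \right)}} = \frac{603830}{4360323} + \frac{4093961}{-1582} = 603830 \cdot \frac{1}{4360323} + 4093961 \left(- \frac{1}{1582}\right) = \frac{603830}{4360323} - \frac{4093961}{1582} = - \frac{17850037050343}{6898030986}$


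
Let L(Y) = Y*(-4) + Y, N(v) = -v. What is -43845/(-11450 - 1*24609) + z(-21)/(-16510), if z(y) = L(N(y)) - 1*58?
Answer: 728244089/595334090 ≈ 1.2233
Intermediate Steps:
L(Y) = -3*Y (L(Y) = -4*Y + Y = -3*Y)
z(y) = -58 + 3*y (z(y) = -(-3)*y - 1*58 = 3*y - 58 = -58 + 3*y)
-43845/(-11450 - 1*24609) + z(-21)/(-16510) = -43845/(-11450 - 1*24609) + (-58 + 3*(-21))/(-16510) = -43845/(-11450 - 24609) + (-58 - 63)*(-1/16510) = -43845/(-36059) - 121*(-1/16510) = -43845*(-1/36059) + 121/16510 = 43845/36059 + 121/16510 = 728244089/595334090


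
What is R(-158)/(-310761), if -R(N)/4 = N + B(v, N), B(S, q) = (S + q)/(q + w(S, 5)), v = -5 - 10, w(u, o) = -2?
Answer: -8369/4143480 ≈ -0.0020198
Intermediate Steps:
v = -15
B(S, q) = (S + q)/(-2 + q) (B(S, q) = (S + q)/(q - 2) = (S + q)/(-2 + q))
R(N) = -4*N - 4*(-15 + N)/(-2 + N) (R(N) = -4*(N + (-15 + N)/(-2 + N)) = -4*N - 4*(-15 + N)/(-2 + N))
R(-158)/(-310761) = (4*(15 - 158 - 1*(-158)²)/(-2 - 158))/(-310761) = (4*(15 - 158 - 1*24964)/(-160))*(-1/310761) = (4*(-1/160)*(15 - 158 - 24964))*(-1/310761) = (4*(-1/160)*(-25107))*(-1/310761) = (25107/40)*(-1/310761) = -8369/4143480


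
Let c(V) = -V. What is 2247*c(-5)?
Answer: 11235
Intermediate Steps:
2247*c(-5) = 2247*(-1*(-5)) = 2247*5 = 11235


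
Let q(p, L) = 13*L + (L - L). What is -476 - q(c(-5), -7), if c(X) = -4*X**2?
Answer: -385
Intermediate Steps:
q(p, L) = 13*L (q(p, L) = 13*L + 0 = 13*L)
-476 - q(c(-5), -7) = -476 - 13*(-7) = -476 - 1*(-91) = -476 + 91 = -385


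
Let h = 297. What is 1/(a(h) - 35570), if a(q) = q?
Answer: -1/35273 ≈ -2.8350e-5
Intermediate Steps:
1/(a(h) - 35570) = 1/(297 - 35570) = 1/(-35273) = -1/35273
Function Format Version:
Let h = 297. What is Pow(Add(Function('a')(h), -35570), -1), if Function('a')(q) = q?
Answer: Rational(-1, 35273) ≈ -2.8350e-5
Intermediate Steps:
Pow(Add(Function('a')(h), -35570), -1) = Pow(Add(297, -35570), -1) = Pow(-35273, -1) = Rational(-1, 35273)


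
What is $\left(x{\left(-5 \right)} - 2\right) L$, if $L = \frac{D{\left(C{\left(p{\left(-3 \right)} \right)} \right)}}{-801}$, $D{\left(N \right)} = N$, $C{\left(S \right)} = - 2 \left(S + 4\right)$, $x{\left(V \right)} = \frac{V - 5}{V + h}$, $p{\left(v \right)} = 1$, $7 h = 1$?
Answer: $\frac{10}{13617} \approx 0.00073438$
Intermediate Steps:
$h = \frac{1}{7}$ ($h = \frac{1}{7} \cdot 1 = \frac{1}{7} \approx 0.14286$)
$x{\left(V \right)} = \frac{-5 + V}{\frac{1}{7} + V}$ ($x{\left(V \right)} = \frac{V - 5}{V + \frac{1}{7}} = \frac{-5 + V}{\frac{1}{7} + V}$)
$C{\left(S \right)} = -8 - 2 S$ ($C{\left(S \right)} = - 2 \left(4 + S\right) = -8 - 2 S$)
$L = \frac{10}{801}$ ($L = \frac{-8 - 2}{-801} = \left(-8 - 2\right) \left(- \frac{1}{801}\right) = \left(-10\right) \left(- \frac{1}{801}\right) = \frac{10}{801} \approx 0.012484$)
$\left(x{\left(-5 \right)} - 2\right) L = \left(\frac{7 \left(-5 - 5\right)}{1 + 7 \left(-5\right)} - 2\right) \frac{10}{801} = \left(7 \frac{1}{1 - 35} \left(-10\right) - 2\right) \frac{10}{801} = \left(7 \frac{1}{-34} \left(-10\right) - 2\right) \frac{10}{801} = \left(7 \left(- \frac{1}{34}\right) \left(-10\right) - 2\right) \frac{10}{801} = \left(\frac{35}{17} - 2\right) \frac{10}{801} = \frac{1}{17} \cdot \frac{10}{801} = \frac{10}{13617}$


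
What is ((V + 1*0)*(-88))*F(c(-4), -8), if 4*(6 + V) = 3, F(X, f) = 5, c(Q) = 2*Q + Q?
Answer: 2310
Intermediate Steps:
c(Q) = 3*Q
V = -21/4 (V = -6 + (¼)*3 = -6 + ¾ = -21/4 ≈ -5.2500)
((V + 1*0)*(-88))*F(c(-4), -8) = ((-21/4 + 1*0)*(-88))*5 = ((-21/4 + 0)*(-88))*5 = -21/4*(-88)*5 = 462*5 = 2310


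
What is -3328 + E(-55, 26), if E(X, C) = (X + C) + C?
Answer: -3331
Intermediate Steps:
E(X, C) = X + 2*C (E(X, C) = (C + X) + C = X + 2*C)
-3328 + E(-55, 26) = -3328 + (-55 + 2*26) = -3328 + (-55 + 52) = -3328 - 3 = -3331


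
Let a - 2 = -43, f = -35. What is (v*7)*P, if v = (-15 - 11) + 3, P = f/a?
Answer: -5635/41 ≈ -137.44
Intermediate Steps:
a = -41 (a = 2 - 43 = -41)
P = 35/41 (P = -35/(-41) = -35*(-1/41) = 35/41 ≈ 0.85366)
v = -23 (v = -26 + 3 = -23)
(v*7)*P = -23*7*(35/41) = -161*35/41 = -5635/41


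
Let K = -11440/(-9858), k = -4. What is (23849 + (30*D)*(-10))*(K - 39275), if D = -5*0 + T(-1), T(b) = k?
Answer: -4849004331995/4929 ≈ -9.8377e+8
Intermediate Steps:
T(b) = -4
K = 5720/4929 (K = -11440*(-1/9858) = 5720/4929 ≈ 1.1605)
D = -4 (D = -5*0 - 4 = 0 - 4 = -4)
(23849 + (30*D)*(-10))*(K - 39275) = (23849 + (30*(-4))*(-10))*(5720/4929 - 39275) = (23849 - 120*(-10))*(-193580755/4929) = (23849 + 1200)*(-193580755/4929) = 25049*(-193580755/4929) = -4849004331995/4929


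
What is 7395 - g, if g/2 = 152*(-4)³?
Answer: 26851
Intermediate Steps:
g = -19456 (g = 2*(152*(-4)³) = 2*(152*(-64)) = 2*(-9728) = -19456)
7395 - g = 7395 - 1*(-19456) = 7395 + 19456 = 26851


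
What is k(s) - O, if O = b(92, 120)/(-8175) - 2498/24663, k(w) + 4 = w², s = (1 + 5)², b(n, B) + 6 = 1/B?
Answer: 10420533827101/8064801000 ≈ 1292.1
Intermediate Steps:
b(n, B) = -6 + 1/B
s = 36 (s = 6² = 36)
k(w) = -4 + w²
O = -810935101/8064801000 (O = (-6 + 1/120)/(-8175) - 2498/24663 = (-6 + 1/120)*(-1/8175) - 2498*1/24663 = -719/120*(-1/8175) - 2498/24663 = 719/981000 - 2498/24663 = -810935101/8064801000 ≈ -0.10055)
k(s) - O = (-4 + 36²) - 1*(-810935101/8064801000) = (-4 + 1296) + 810935101/8064801000 = 1292 + 810935101/8064801000 = 10420533827101/8064801000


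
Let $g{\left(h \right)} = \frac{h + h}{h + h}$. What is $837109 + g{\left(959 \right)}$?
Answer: $837110$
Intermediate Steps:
$g{\left(h \right)} = 1$ ($g{\left(h \right)} = \frac{2 h}{2 h} = 2 h \frac{1}{2 h} = 1$)
$837109 + g{\left(959 \right)} = 837109 + 1 = 837110$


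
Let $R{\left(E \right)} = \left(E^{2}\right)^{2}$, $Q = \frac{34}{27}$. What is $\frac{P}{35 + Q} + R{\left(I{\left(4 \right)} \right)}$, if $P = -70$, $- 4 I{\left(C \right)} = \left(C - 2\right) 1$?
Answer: $- \frac{29261}{15664} \approx -1.868$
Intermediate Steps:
$I{\left(C \right)} = \frac{1}{2} - \frac{C}{4}$ ($I{\left(C \right)} = - \frac{\left(C - 2\right) 1}{4} = - \frac{\left(-2 + C\right) 1}{4} = - \frac{-2 + C}{4} = \frac{1}{2} - \frac{C}{4}$)
$Q = \frac{34}{27}$ ($Q = 34 \cdot \frac{1}{27} = \frac{34}{27} \approx 1.2593$)
$R{\left(E \right)} = E^{4}$
$\frac{P}{35 + Q} + R{\left(I{\left(4 \right)} \right)} = \frac{1}{35 + \frac{34}{27}} \left(-70\right) + \left(\frac{1}{2} - 1\right)^{4} = \frac{1}{\frac{979}{27}} \left(-70\right) + \left(\frac{1}{2} - 1\right)^{4} = \frac{27}{979} \left(-70\right) + \left(- \frac{1}{2}\right)^{4} = - \frac{1890}{979} + \frac{1}{16} = - \frac{29261}{15664}$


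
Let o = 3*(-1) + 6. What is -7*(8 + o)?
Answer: -77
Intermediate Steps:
o = 3 (o = -3 + 6 = 3)
-7*(8 + o) = -7*(8 + 3) = -7*11 = -77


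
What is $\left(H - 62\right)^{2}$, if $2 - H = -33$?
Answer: $729$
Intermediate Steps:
$H = 35$ ($H = 2 - -33 = 2 + 33 = 35$)
$\left(H - 62\right)^{2} = \left(35 - 62\right)^{2} = \left(-27\right)^{2} = 729$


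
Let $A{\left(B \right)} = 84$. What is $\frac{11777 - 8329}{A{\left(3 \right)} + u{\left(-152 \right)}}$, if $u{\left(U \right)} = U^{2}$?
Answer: $\frac{862}{5797} \approx 0.1487$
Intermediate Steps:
$\frac{11777 - 8329}{A{\left(3 \right)} + u{\left(-152 \right)}} = \frac{11777 - 8329}{84 + \left(-152\right)^{2}} = \frac{3448}{84 + 23104} = \frac{3448}{23188} = 3448 \cdot \frac{1}{23188} = \frac{862}{5797}$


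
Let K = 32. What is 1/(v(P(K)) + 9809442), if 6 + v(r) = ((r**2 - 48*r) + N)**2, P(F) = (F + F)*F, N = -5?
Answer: 1/16777184849461 ≈ 5.9605e-14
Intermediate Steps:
P(F) = 2*F**2 (P(F) = (2*F)*F = 2*F**2)
v(r) = -6 + (-5 + r**2 - 48*r)**2 (v(r) = -6 + ((r**2 - 48*r) - 5)**2 = -6 + (-5 + r**2 - 48*r)**2)
1/(v(P(K)) + 9809442) = 1/((-6 + (5 - (2*32**2)**2 + 48*(2*32**2))**2) + 9809442) = 1/((-6 + (5 - (2*1024)**2 + 48*(2*1024))**2) + 9809442) = 1/((-6 + (5 - 1*2048**2 + 48*2048)**2) + 9809442) = 1/((-6 + (5 - 1*4194304 + 98304)**2) + 9809442) = 1/((-6 + (5 - 4194304 + 98304)**2) + 9809442) = 1/((-6 + (-4095995)**2) + 9809442) = 1/((-6 + 16777175040025) + 9809442) = 1/(16777175040019 + 9809442) = 1/16777184849461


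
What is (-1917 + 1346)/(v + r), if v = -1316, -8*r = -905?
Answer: 4568/9623 ≈ 0.47470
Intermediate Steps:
r = 905/8 (r = -⅛*(-905) = 905/8 ≈ 113.13)
(-1917 + 1346)/(v + r) = (-1917 + 1346)/(-1316 + 905/8) = -571/(-9623/8) = -571*(-8/9623) = 4568/9623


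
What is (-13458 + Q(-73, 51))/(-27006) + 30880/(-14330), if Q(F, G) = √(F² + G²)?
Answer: -10684869/6449933 - √7930/27006 ≈ -1.6599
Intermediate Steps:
(-13458 + Q(-73, 51))/(-27006) + 30880/(-14330) = (-13458 + √((-73)² + 51²))/(-27006) + 30880/(-14330) = (-13458 + √(5329 + 2601))*(-1/27006) + 30880*(-1/14330) = (-13458 + √7930)*(-1/27006) - 3088/1433 = (2243/4501 - √7930/27006) - 3088/1433 = -10684869/6449933 - √7930/27006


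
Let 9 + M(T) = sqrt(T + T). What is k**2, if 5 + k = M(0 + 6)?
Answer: 208 - 56*sqrt(3) ≈ 111.01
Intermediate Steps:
M(T) = -9 + sqrt(2)*sqrt(T) (M(T) = -9 + sqrt(T + T) = -9 + sqrt(2*T) = -9 + sqrt(2)*sqrt(T))
k = -14 + 2*sqrt(3) (k = -5 + (-9 + sqrt(2)*sqrt(0 + 6)) = -5 + (-9 + sqrt(2)*sqrt(6)) = -5 + (-9 + 2*sqrt(3)) = -14 + 2*sqrt(3) ≈ -10.536)
k**2 = (-14 + 2*sqrt(3))**2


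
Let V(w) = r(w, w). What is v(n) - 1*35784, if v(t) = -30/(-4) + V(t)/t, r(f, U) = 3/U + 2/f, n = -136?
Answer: -661722139/18496 ≈ -35777.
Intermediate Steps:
r(f, U) = 2/f + 3/U
V(w) = 5/w (V(w) = 2/w + 3/w = 5/w)
v(t) = 15/2 + 5/t² (v(t) = -30/(-4) + (5/t)/t = -30*(-¼) + 5/t² = 15/2 + 5/t²)
v(n) - 1*35784 = (15/2 + 5/(-136)²) - 1*35784 = (15/2 + 5*(1/18496)) - 35784 = (15/2 + 5/18496) - 35784 = 138725/18496 - 35784 = -661722139/18496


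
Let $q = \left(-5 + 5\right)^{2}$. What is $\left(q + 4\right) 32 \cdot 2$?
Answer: $256$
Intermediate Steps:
$q = 0$ ($q = 0^{2} = 0$)
$\left(q + 4\right) 32 \cdot 2 = \left(0 + 4\right) 32 \cdot 2 = 4 \cdot 32 \cdot 2 = 128 \cdot 2 = 256$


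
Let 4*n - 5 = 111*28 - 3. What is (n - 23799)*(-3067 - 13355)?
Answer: 378059073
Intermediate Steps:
n = 1555/2 (n = 5/4 + (111*28 - 3)/4 = 5/4 + (3108 - 3)/4 = 5/4 + (¼)*3105 = 5/4 + 3105/4 = 1555/2 ≈ 777.50)
(n - 23799)*(-3067 - 13355) = (1555/2 - 23799)*(-3067 - 13355) = -46043/2*(-16422) = 378059073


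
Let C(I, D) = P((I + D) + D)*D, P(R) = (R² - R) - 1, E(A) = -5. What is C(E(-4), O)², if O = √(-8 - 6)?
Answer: 84658 - 16632*I*√14 ≈ 84658.0 - 62231.0*I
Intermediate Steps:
O = I*√14 (O = √(-14) = I*√14 ≈ 3.7417*I)
P(R) = -1 + R² - R
C(I, D) = D*(-1 + (I + 2*D)² - I - 2*D) (C(I, D) = (-1 + ((I + D) + D)² - ((I + D) + D))*D = (-1 + ((D + I) + D)² - ((D + I) + D))*D = (-1 + (I + 2*D)² - (I + 2*D))*D = (-1 + (I + 2*D)² + (-I - 2*D))*D = (-1 + (I + 2*D)² - I - 2*D)*D = D*(-1 + (I + 2*D)² - I - 2*D))
C(E(-4), O)² = (-I*√14*(1 - 5 - (-5 + 2*(I*√14))² + 2*(I*√14)))² = (-I*√14*(1 - 5 - (-5 + 2*I*√14)² + 2*I*√14))² = (-I*√14*(-4 - (-5 + 2*I*√14)² + 2*I*√14))² = -14*(-4 - (-5 + 2*I*√14)² + 2*I*√14)²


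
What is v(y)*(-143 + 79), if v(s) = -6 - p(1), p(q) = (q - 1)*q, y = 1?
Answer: 384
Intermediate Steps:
p(q) = q*(-1 + q) (p(q) = (-1 + q)*q = q*(-1 + q))
v(s) = -6 (v(s) = -6 - (-1 + 1) = -6 - 0 = -6 - 1*0 = -6 + 0 = -6)
v(y)*(-143 + 79) = -6*(-143 + 79) = -6*(-64) = 384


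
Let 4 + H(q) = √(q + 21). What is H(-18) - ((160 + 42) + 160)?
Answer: -366 + √3 ≈ -364.27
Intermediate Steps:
H(q) = -4 + √(21 + q) (H(q) = -4 + √(q + 21) = -4 + √(21 + q))
H(-18) - ((160 + 42) + 160) = (-4 + √(21 - 18)) - ((160 + 42) + 160) = (-4 + √3) - (202 + 160) = (-4 + √3) - 1*362 = (-4 + √3) - 362 = -366 + √3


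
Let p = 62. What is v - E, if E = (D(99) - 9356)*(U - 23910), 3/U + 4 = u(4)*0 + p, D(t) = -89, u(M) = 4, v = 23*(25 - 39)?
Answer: -13098127441/58 ≈ -2.2583e+8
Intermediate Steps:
v = -322 (v = 23*(-14) = -322)
U = 3/58 (U = 3/(-4 + (4*0 + 62)) = 3/(-4 + (0 + 62)) = 3/(-4 + 62) = 3/58 ≈ 0.051724)
E = 13098108765/58 (E = (-89 - 9356)*(3/58 - 23910) = -9445*(-1386777/58) = 13098108765/58 ≈ 2.2583e+8)
v - E = -322 - 1*13098108765/58 = -322 - 13098108765/58 = -13098127441/58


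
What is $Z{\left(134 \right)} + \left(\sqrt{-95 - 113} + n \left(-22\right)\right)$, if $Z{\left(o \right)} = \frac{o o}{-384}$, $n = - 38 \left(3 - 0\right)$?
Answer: $\frac{236279}{96} + 4 i \sqrt{13} \approx 2461.2 + 14.422 i$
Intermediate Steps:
$n = -114$ ($n = - 38 \left(3 + 0\right) = \left(-38\right) 3 = -114$)
$Z{\left(o \right)} = - \frac{o^{2}}{384}$ ($Z{\left(o \right)} = o^{2} \left(- \frac{1}{384}\right) = - \frac{o^{2}}{384}$)
$Z{\left(134 \right)} + \left(\sqrt{-95 - 113} + n \left(-22\right)\right) = - \frac{134^{2}}{384} + \left(\sqrt{-95 - 113} - -2508\right) = \left(- \frac{1}{384}\right) 17956 + \left(\sqrt{-208} + 2508\right) = - \frac{4489}{96} + \left(4 i \sqrt{13} + 2508\right) = - \frac{4489}{96} + \left(2508 + 4 i \sqrt{13}\right) = \frac{236279}{96} + 4 i \sqrt{13}$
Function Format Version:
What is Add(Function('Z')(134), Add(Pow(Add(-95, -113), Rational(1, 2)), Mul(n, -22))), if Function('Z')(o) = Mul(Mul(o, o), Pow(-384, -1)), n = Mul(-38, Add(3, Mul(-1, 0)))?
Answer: Add(Rational(236279, 96), Mul(4, I, Pow(13, Rational(1, 2)))) ≈ Add(2461.2, Mul(14.422, I))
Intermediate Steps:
n = -114 (n = Mul(-38, Add(3, 0)) = Mul(-38, 3) = -114)
Function('Z')(o) = Mul(Rational(-1, 384), Pow(o, 2)) (Function('Z')(o) = Mul(Pow(o, 2), Rational(-1, 384)) = Mul(Rational(-1, 384), Pow(o, 2)))
Add(Function('Z')(134), Add(Pow(Add(-95, -113), Rational(1, 2)), Mul(n, -22))) = Add(Mul(Rational(-1, 384), Pow(134, 2)), Add(Pow(Add(-95, -113), Rational(1, 2)), Mul(-114, -22))) = Add(Mul(Rational(-1, 384), 17956), Add(Pow(-208, Rational(1, 2)), 2508)) = Add(Rational(-4489, 96), Add(Mul(4, I, Pow(13, Rational(1, 2))), 2508)) = Add(Rational(-4489, 96), Add(2508, Mul(4, I, Pow(13, Rational(1, 2))))) = Add(Rational(236279, 96), Mul(4, I, Pow(13, Rational(1, 2))))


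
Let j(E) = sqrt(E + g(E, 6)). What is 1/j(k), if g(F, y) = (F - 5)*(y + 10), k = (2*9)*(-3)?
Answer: -I*sqrt(998)/998 ≈ -0.031654*I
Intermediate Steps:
k = -54 (k = 18*(-3) = -54)
g(F, y) = (-5 + F)*(10 + y)
j(E) = sqrt(-80 + 17*E) (j(E) = sqrt(E + (-50 - 5*6 + 10*E + E*6)) = sqrt(E + (-50 - 30 + 10*E + 6*E)) = sqrt(E + (-80 + 16*E)) = sqrt(-80 + 17*E))
1/j(k) = 1/(sqrt(-80 + 17*(-54))) = 1/(sqrt(-80 - 918)) = 1/(sqrt(-998)) = 1/(I*sqrt(998)) = -I*sqrt(998)/998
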